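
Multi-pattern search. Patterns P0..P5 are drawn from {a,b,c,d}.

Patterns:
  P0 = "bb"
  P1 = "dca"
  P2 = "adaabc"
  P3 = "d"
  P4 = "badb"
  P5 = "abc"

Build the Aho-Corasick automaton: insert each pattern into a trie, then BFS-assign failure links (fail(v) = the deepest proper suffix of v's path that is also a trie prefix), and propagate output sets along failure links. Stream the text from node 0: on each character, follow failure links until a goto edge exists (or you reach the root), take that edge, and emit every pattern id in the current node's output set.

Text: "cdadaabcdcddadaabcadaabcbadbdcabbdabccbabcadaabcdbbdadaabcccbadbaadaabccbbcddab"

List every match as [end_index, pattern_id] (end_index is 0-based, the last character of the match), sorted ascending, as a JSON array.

Build:
Trie nodes:
  0='ε' goto a→6 b→1 d→3
  1='b' goto a→12 b→2
  2='bb' goto ·  ←P0
  3='d' goto c→4  ←P3
  4='dc' goto a→5
  5='dca' goto ·  ←P1
  6='a' goto b→15 d→7
  7='ad' goto a→8
  8='ada' goto a→9
  9='adaa' goto b→10
  10='adaab' goto c→11
  11='adaabc' goto ·  ←P2
  12='ba' goto d→13
  13='bad' goto b→14
  14='badb' goto ·  ←P4
  15='ab' goto c→16
  16='abc' goto ·  ←P5

Failure links (BFS by depth):
  n1('b'): parent n0 fail=0; on 'b' 0 → fail=0;  out ∅∪∅=∅
  n3('d'): parent n0 fail=0; on 'd' 0 → fail=0;  out {3}∪∅={3}
  n6('a'): parent n0 fail=0; on 'a' 0 → fail=0;  out ∅∪∅=∅
  n2('bb'): parent n1 fail=0; on 'b' 0 → fail=1;  out {0}∪∅={0}
  n4('dc'): parent n3 fail=0; on 'c' 0 → fail=0;  out ∅∪∅=∅
  n7('ad'): parent n6 fail=0; on 'd' 0 → fail=3;  out ∅∪{3}={3}
  n12('ba'): parent n1 fail=0; on 'a' 0 → fail=6;  out ∅∪∅=∅
  n15('ab'): parent n6 fail=0; on 'b' 0 → fail=1;  out ∅∪∅=∅
  n5('dca'): parent n4 fail=0; on 'a' 0 → fail=6;  out {1}∪∅={1}
  n8('ada'): parent n7 fail=3; on 'a' 3→0 → fail=6;  out ∅∪∅=∅
  n13('bad'): parent n12 fail=6; on 'd' 6 → fail=7;  out ∅∪{3}={3}
  n16('abc'): parent n15 fail=1; on 'c' 1→0 → fail=0;  out {5}∪∅={5}
  n9('adaa'): parent n8 fail=6; on 'a' 6→0 → fail=6;  out ∅∪∅=∅
  n14('badb'): parent n13 fail=7; on 'b' 7→3→0 → fail=1;  out {4}∪∅={4}
  n10('adaab'): parent n9 fail=6; on 'b' 6 → fail=15;  out ∅∪∅=∅
  n11('adaabc'): parent n10 fail=15; on 'c' 15 → fail=16;  out {2}∪{5}={2,5}

Scan:
i=0 'c': node 0→0
i=1 'd': node 0→3  emit P3@[1:1]
i=2 'a': node 3→6 ·f
i=3 'd': node 6→7  emit P3@[3:3]
i=4 'a': node 7→8
i=5 'a': node 8→9
i=6 'b': node 9→10
i=7 'c': node 10→11  emit P2@[2:7],P5@[5:7]
i=8 'd': node 11→3 ·f  emit P3@[8:8]
i=9 'c': node 3→4
i=10 'd': node 4→3 ·f  emit P3@[10:10]
i=11 'd': node 3→3 ·f  emit P3@[11:11]
i=12 'a': node 3→6 ·f
i=13 'd': node 6→7  emit P3@[13:13]
i=14 'a': node 7→8
i=15 'a': node 8→9
i=16 'b': node 9→10
i=17 'c': node 10→11  emit P2@[12:17],P5@[15:17]
i=18 'a': node 11→6 ·f
i=19 'd': node 6→7  emit P3@[19:19]
i=20 'a': node 7→8
i=21 'a': node 8→9
i=22 'b': node 9→10
i=23 'c': node 10→11  emit P2@[18:23],P5@[21:23]
i=24 'b': node 11→1 ·f
i=25 'a': node 1→12
i=26 'd': node 12→13  emit P3@[26:26]
i=27 'b': node 13→14  emit P4@[24:27]
i=28 'd': node 14→3 ·f  emit P3@[28:28]
i=29 'c': node 3→4
i=30 'a': node 4→5  emit P1@[28:30]
i=31 'b': node 5→15 ·f
i=32 'b': node 15→2 ·f  emit P0@[31:32]
i=33 'd': node 2→3 ·f  emit P3@[33:33]
i=34 'a': node 3→6 ·f
i=35 'b': node 6→15
i=36 'c': node 15→16  emit P5@[34:36]
i=37 'c': node 16→0 ·f
i=38 'b': node 0→1
i=39 'a': node 1→12
i=40 'b': node 12→15 ·f
i=41 'c': node 15→16  emit P5@[39:41]
i=42 'a': node 16→6 ·f
i=43 'd': node 6→7  emit P3@[43:43]
i=44 'a': node 7→8
i=45 'a': node 8→9
i=46 'b': node 9→10
i=47 'c': node 10→11  emit P2@[42:47],P5@[45:47]
i=48 'd': node 11→3 ·f  emit P3@[48:48]
i=49 'b': node 3→1 ·f
i=50 'b': node 1→2  emit P0@[49:50]
i=51 'd': node 2→3 ·f  emit P3@[51:51]
i=52 'a': node 3→6 ·f
i=53 'd': node 6→7  emit P3@[53:53]
i=54 'a': node 7→8
i=55 'a': node 8→9
i=56 'b': node 9→10
i=57 'c': node 10→11  emit P2@[52:57],P5@[55:57]
i=58 'c': node 11→0 ·f
i=59 'c': node 0→0
i=60 'b': node 0→1
i=61 'a': node 1→12
i=62 'd': node 12→13  emit P3@[62:62]
i=63 'b': node 13→14  emit P4@[60:63]
i=64 'a': node 14→12 ·f
i=65 'a': node 12→6 ·f
i=66 'd': node 6→7  emit P3@[66:66]
i=67 'a': node 7→8
i=68 'a': node 8→9
i=69 'b': node 9→10
i=70 'c': node 10→11  emit P2@[65:70],P5@[68:70]
i=71 'c': node 11→0 ·f
i=72 'b': node 0→1
i=73 'b': node 1→2  emit P0@[72:73]
i=74 'c': node 2→0 ·f
i=75 'd': node 0→3  emit P3@[75:75]
i=76 'd': node 3→3 ·f  emit P3@[76:76]
i=77 'a': node 3→6 ·f
i=78 'b': node 6→15

All matches (sorted): [[1,3],[3,3],[7,2],[7,5],[8,3],[10,3],[11,3],[13,3],[17,2],[17,5],[19,3],[23,2],[23,5],[26,3],[27,4],[28,3],[30,1],[32,0],[33,3],[36,5],[41,5],[43,3],[47,2],[47,5],[48,3],[50,0],[51,3],[53,3],[57,2],[57,5],[62,3],[63,4],[66,3],[70,2],[70,5],[73,0],[75,3],[76,3]]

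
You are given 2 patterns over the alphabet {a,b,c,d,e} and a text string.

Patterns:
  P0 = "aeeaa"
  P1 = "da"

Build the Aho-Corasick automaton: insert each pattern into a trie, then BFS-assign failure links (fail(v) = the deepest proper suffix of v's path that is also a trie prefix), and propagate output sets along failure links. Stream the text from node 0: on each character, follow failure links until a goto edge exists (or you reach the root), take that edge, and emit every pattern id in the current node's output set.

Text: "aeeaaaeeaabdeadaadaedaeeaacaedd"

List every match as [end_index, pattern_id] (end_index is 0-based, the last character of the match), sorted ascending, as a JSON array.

Build:
Trie (insert patterns):
  n0 'ε': a→1 d→6
  n1 'a': e→2
  n2 'ae': e→3
  n3 'aee': a→4
  n4 'aeea': a→5
  n5 'aeeaa': ·  ←P0
  n6 'd': a→7
  n7 'da': ·  ←P1

BFS fail/out derivation:
  fail(1) 'a': from fail(0)=0 chase 'a': 0 ⇒ 0;  out=∅∪out(0)=∅
  fail(6) 'd': from fail(0)=0 chase 'd': 0 ⇒ 0;  out=∅∪out(0)=∅
  fail(2) 'ae': from fail(1)=0 chase 'e': 0 ⇒ 0;  out=∅∪out(0)=∅
  fail(7) 'da': from fail(6)=0 chase 'a': 0 ⇒ 1;  out={1}∪out(1)={1}
  fail(3) 'aee': from fail(2)=0 chase 'e': 0 ⇒ 0;  out=∅∪out(0)=∅
  fail(4) 'aeea': from fail(3)=0 chase 'a': 0 ⇒ 1;  out=∅∪out(1)=∅
  fail(5) 'aeeaa': from fail(4)=1 chase 'a': 1→0 ⇒ 1;  out={0}∪out(1)={0}

Run:
i=0 'a': node 0→1
i=1 'e': node 1→2
i=2 'e': node 2→3
i=3 'a': node 3→4
i=4 'a': node 4→5  emit P0@[0:4]
i=5 'a': node 5→1 ·f
i=6 'e': node 1→2
i=7 'e': node 2→3
i=8 'a': node 3→4
i=9 'a': node 4→5  emit P0@[5:9]
i=10 'b': node 5→0 ·f
i=11 'd': node 0→6
i=12 'e': node 6→0 ·f
i=13 'a': node 0→1
i=14 'd': node 1→6 ·f
i=15 'a': node 6→7  emit P1@[14:15]
i=16 'a': node 7→1 ·f
i=17 'd': node 1→6 ·f
i=18 'a': node 6→7  emit P1@[17:18]
i=19 'e': node 7→2 ·f
i=20 'd': node 2→6 ·f
i=21 'a': node 6→7  emit P1@[20:21]
i=22 'e': node 7→2 ·f
i=23 'e': node 2→3
i=24 'a': node 3→4
i=25 'a': node 4→5  emit P0@[21:25]
i=26 'c': node 5→0 ·f
i=27 'a': node 0→1
i=28 'e': node 1→2
i=29 'd': node 2→6 ·f
i=30 'd': node 6→6 ·f

Result: [[4,0],[9,0],[15,1],[18,1],[21,1],[25,0]]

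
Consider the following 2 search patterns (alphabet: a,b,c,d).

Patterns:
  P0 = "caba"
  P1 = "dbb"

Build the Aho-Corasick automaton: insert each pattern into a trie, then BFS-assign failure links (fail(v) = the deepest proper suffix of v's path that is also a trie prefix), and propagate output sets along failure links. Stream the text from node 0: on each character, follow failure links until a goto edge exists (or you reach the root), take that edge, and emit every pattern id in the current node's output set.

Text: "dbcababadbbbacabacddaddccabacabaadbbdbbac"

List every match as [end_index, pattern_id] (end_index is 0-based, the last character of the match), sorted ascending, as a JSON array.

Construct AC machine:
Trie nodes:
  n0 'ε': c→1 d→5
  n1 'c': a→2
  n2 'ca': b→3
  n3 'cab': a→4
  n4 'caba': ·  [P0 ends]
  n5 'd': b→6
  n6 'db': b→7
  n7 'dbb': ·  [P1 ends]

Failure links (BFS by depth):
  fail(1) 'c': from fail(0)=0 chase 'c': 0 ⇒ 0;  out=∅∪out(0)=∅
  fail(5) 'd': from fail(0)=0 chase 'd': 0 ⇒ 0;  out=∅∪out(0)=∅
  fail(2) 'ca': from fail(1)=0 chase 'a': 0 ⇒ 0;  out=∅∪out(0)=∅
  fail(6) 'db': from fail(5)=0 chase 'b': 0 ⇒ 0;  out=∅∪out(0)=∅
  fail(3) 'cab': from fail(2)=0 chase 'b': 0 ⇒ 0;  out=∅∪out(0)=∅
  fail(7) 'dbb': from fail(6)=0 chase 'b': 0 ⇒ 0;  out={1}∪out(0)={1}
  fail(4) 'caba': from fail(3)=0 chase 'a': 0 ⇒ 0;  out={0}∪out(0)={0}

Run:
[0] read 'd'  n0⇒n5
[1] read 'b'  n5⇒n6
[2] read 'c'  n6⇒n1 ·f
[3] read 'a'  n1⇒n2
[4] read 'b'  n2⇒n3
[5] read 'a'  n3⇒n4  → match P0@[2:5]
[6] read 'b'  n4⇒n0 ·f
[7] read 'a'  n0⇒n0
[8] read 'd'  n0⇒n5
[9] read 'b'  n5⇒n6
[10] read 'b'  n6⇒n7  → match P1@[8:10]
[11] read 'b'  n7⇒n0 ·f
[12] read 'a'  n0⇒n0
[13] read 'c'  n0⇒n1
[14] read 'a'  n1⇒n2
[15] read 'b'  n2⇒n3
[16] read 'a'  n3⇒n4  → match P0@[13:16]
[17] read 'c'  n4⇒n1 ·f
[18] read 'd'  n1⇒n5 ·f
[19] read 'd'  n5⇒n5 ·f
[20] read 'a'  n5⇒n0 ·f
[21] read 'd'  n0⇒n5
[22] read 'd'  n5⇒n5 ·f
[23] read 'c'  n5⇒n1 ·f
[24] read 'c'  n1⇒n1 ·f
[25] read 'a'  n1⇒n2
[26] read 'b'  n2⇒n3
[27] read 'a'  n3⇒n4  → match P0@[24:27]
[28] read 'c'  n4⇒n1 ·f
[29] read 'a'  n1⇒n2
[30] read 'b'  n2⇒n3
[31] read 'a'  n3⇒n4  → match P0@[28:31]
[32] read 'a'  n4⇒n0 ·f
[33] read 'd'  n0⇒n5
[34] read 'b'  n5⇒n6
[35] read 'b'  n6⇒n7  → match P1@[33:35]
[36] read 'd'  n7⇒n5 ·f
[37] read 'b'  n5⇒n6
[38] read 'b'  n6⇒n7  → match P1@[36:38]
[39] read 'a'  n7⇒n0 ·f
[40] read 'c'  n0⇒n1

Matches: [[5,0],[10,1],[16,0],[27,0],[31,0],[35,1],[38,1]]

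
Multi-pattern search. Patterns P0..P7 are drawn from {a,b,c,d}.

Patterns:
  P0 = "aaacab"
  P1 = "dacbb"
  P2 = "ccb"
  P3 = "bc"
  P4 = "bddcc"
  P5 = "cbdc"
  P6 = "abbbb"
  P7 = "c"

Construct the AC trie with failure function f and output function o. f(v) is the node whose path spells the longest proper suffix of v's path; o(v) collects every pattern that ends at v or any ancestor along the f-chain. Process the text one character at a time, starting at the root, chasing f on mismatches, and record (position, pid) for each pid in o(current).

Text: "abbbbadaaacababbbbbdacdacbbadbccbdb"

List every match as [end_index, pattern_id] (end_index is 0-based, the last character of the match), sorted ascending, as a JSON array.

Build:
Trie nodes:
  n0 'ε': a→1 b→15 c→12 d→7
  n1 'a': a→2 b→24
  n2 'aa': a→3
  n3 'aaa': c→4
  n4 'aaac': a→5
  n5 'aaaca': b→6
  n6 'aaacab': ·  [P0 ends]
  n7 'd': a→8
  n8 'da': c→9
  n9 'dac': b→10
  n10 'dacb': b→11
  n11 'dacbb': ·  [P1 ends]
  n12 'c': b→21 c→13  [P7 ends]
  n13 'cc': b→14
  n14 'ccb': ·  [P2 ends]
  n15 'b': c→16 d→17
  n16 'bc': ·  [P3 ends]
  n17 'bd': d→18
  n18 'bdd': c→19
  n19 'bddc': c→20
  n20 'bddcc': ·  [P4 ends]
  n21 'cb': d→22
  n22 'cbd': c→23
  n23 'cbdc': ·  [P5 ends]
  n24 'ab': b→25
  n25 'abb': b→26
  n26 'abbb': b→27
  n27 'abbbb': ·  [P6 ends]

Failure links (BFS by depth):
  fail(1) 'a': from fail(0)=0 chase 'a': 0 ⇒ 0;  out=∅∪out(0)=∅
  fail(7) 'd': from fail(0)=0 chase 'd': 0 ⇒ 0;  out=∅∪out(0)=∅
  fail(12) 'c': from fail(0)=0 chase 'c': 0 ⇒ 0;  out={7}∪out(0)={7}
  fail(15) 'b': from fail(0)=0 chase 'b': 0 ⇒ 0;  out=∅∪out(0)=∅
  fail(2) 'aa': from fail(1)=0 chase 'a': 0 ⇒ 1;  out=∅∪out(1)=∅
  fail(8) 'da': from fail(7)=0 chase 'a': 0 ⇒ 1;  out=∅∪out(1)=∅
  fail(13) 'cc': from fail(12)=0 chase 'c': 0 ⇒ 12;  out=∅∪out(12)={7}
  fail(16) 'bc': from fail(15)=0 chase 'c': 0 ⇒ 12;  out={3}∪out(12)={3,7}
  fail(17) 'bd': from fail(15)=0 chase 'd': 0 ⇒ 7;  out=∅∪out(7)=∅
  fail(21) 'cb': from fail(12)=0 chase 'b': 0 ⇒ 15;  out=∅∪out(15)=∅
  fail(24) 'ab': from fail(1)=0 chase 'b': 0 ⇒ 15;  out=∅∪out(15)=∅
  fail(3) 'aaa': from fail(2)=1 chase 'a': 1 ⇒ 2;  out=∅∪out(2)=∅
  fail(9) 'dac': from fail(8)=1 chase 'c': 1→0 ⇒ 12;  out=∅∪out(12)={7}
  fail(14) 'ccb': from fail(13)=12 chase 'b': 12 ⇒ 21;  out={2}∪out(21)={2}
  fail(18) 'bdd': from fail(17)=7 chase 'd': 7→0 ⇒ 7;  out=∅∪out(7)=∅
  fail(22) 'cbd': from fail(21)=15 chase 'd': 15 ⇒ 17;  out=∅∪out(17)=∅
  fail(25) 'abb': from fail(24)=15 chase 'b': 15→0 ⇒ 15;  out=∅∪out(15)=∅
  fail(4) 'aaac': from fail(3)=2 chase 'c': 2→1→0 ⇒ 12;  out=∅∪out(12)={7}
  fail(10) 'dacb': from fail(9)=12 chase 'b': 12 ⇒ 21;  out=∅∪out(21)=∅
  fail(19) 'bddc': from fail(18)=7 chase 'c': 7→0 ⇒ 12;  out=∅∪out(12)={7}
  fail(23) 'cbdc': from fail(22)=17 chase 'c': 17→7→0 ⇒ 12;  out={5}∪out(12)={5,7}
  fail(26) 'abbb': from fail(25)=15 chase 'b': 15→0 ⇒ 15;  out=∅∪out(15)=∅
  fail(5) 'aaaca': from fail(4)=12 chase 'a': 12→0 ⇒ 1;  out=∅∪out(1)=∅
  fail(11) 'dacbb': from fail(10)=21 chase 'b': 21→15→0 ⇒ 15;  out={1}∪out(15)={1}
  fail(20) 'bddcc': from fail(19)=12 chase 'c': 12 ⇒ 13;  out={4}∪out(13)={4,7}
  fail(27) 'abbbb': from fail(26)=15 chase 'b': 15→0 ⇒ 15;  out={6}∪out(15)={6}
  fail(6) 'aaacab': from fail(5)=1 chase 'b': 1 ⇒ 24;  out={0}∪out(24)={0}

Run:
[0] read 'a'  n0⇒n1
[1] read 'b'  n1⇒n24
[2] read 'b'  n24⇒n25
[3] read 'b'  n25⇒n26
[4] read 'b'  n26⇒n27  emit P6@[0:4]
[5] read 'a'  n27⇒n1 ·f
[6] read 'd'  n1⇒n7 ·f
[7] read 'a'  n7⇒n8
[8] read 'a'  n8⇒n2 ·f
[9] read 'a'  n2⇒n3
[10] read 'c'  n3⇒n4  emit P7@[10:10]
[11] read 'a'  n4⇒n5
[12] read 'b'  n5⇒n6  emit P0@[7:12]
[13] read 'a'  n6⇒n1 ·f
[14] read 'b'  n1⇒n24
[15] read 'b'  n24⇒n25
[16] read 'b'  n25⇒n26
[17] read 'b'  n26⇒n27  emit P6@[13:17]
[18] read 'b'  n27⇒n15 ·f
[19] read 'd'  n15⇒n17
[20] read 'a'  n17⇒n8 ·f
[21] read 'c'  n8⇒n9  emit P7@[21:21]
[22] read 'd'  n9⇒n7 ·f
[23] read 'a'  n7⇒n8
[24] read 'c'  n8⇒n9  emit P7@[24:24]
[25] read 'b'  n9⇒n10
[26] read 'b'  n10⇒n11  emit P1@[22:26]
[27] read 'a'  n11⇒n1 ·f
[28] read 'd'  n1⇒n7 ·f
[29] read 'b'  n7⇒n15 ·f
[30] read 'c'  n15⇒n16  emit P3@[29:30],P7@[30:30]
[31] read 'c'  n16⇒n13 ·f  emit P7@[31:31]
[32] read 'b'  n13⇒n14  emit P2@[30:32]
[33] read 'd'  n14⇒n22 ·f
[34] read 'b'  n22⇒n15 ·f

Matches: [[4,6],[10,7],[12,0],[17,6],[21,7],[24,7],[26,1],[30,3],[30,7],[31,7],[32,2]]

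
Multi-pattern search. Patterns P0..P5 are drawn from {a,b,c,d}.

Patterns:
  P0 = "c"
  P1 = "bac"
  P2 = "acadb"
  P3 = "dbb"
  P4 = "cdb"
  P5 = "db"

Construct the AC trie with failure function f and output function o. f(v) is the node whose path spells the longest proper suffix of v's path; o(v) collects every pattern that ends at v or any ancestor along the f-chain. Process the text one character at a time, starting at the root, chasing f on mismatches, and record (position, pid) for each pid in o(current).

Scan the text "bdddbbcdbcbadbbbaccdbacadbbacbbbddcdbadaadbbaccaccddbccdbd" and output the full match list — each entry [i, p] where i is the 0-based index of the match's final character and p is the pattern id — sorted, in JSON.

Construct AC machine:
Trie (insert patterns):
  0='ε' goto a→5 b→2 c→1 d→10
  1='c' goto d→13  ←P0
  2='b' goto a→3
  3='ba' goto c→4
  4='bac' goto ·  ←P1
  5='a' goto c→6
  6='ac' goto a→7
  7='aca' goto d→8
  8='acad' goto b→9
  9='acadb' goto ·  ←P2
  10='d' goto b→11
  11='db' goto b→12  ←P5
  12='dbb' goto ·  ←P3
  13='cd' goto b→14
  14='cdb' goto ·  ←P4

BFS fail/out derivation:
  n1('c'): parent n0 fail=0; on 'c' 0 → fail=0;  out {0}∪∅={0}
  n2('b'): parent n0 fail=0; on 'b' 0 → fail=0;  out ∅∪∅=∅
  n5('a'): parent n0 fail=0; on 'a' 0 → fail=0;  out ∅∪∅=∅
  n10('d'): parent n0 fail=0; on 'd' 0 → fail=0;  out ∅∪∅=∅
  n3('ba'): parent n2 fail=0; on 'a' 0 → fail=5;  out ∅∪∅=∅
  n6('ac'): parent n5 fail=0; on 'c' 0 → fail=1;  out ∅∪{0}={0}
  n11('db'): parent n10 fail=0; on 'b' 0 → fail=2;  out {5}∪∅={5}
  n13('cd'): parent n1 fail=0; on 'd' 0 → fail=10;  out ∅∪∅=∅
  n4('bac'): parent n3 fail=5; on 'c' 5 → fail=6;  out {1}∪{0}={0,1}
  n7('aca'): parent n6 fail=1; on 'a' 1→0 → fail=5;  out ∅∪∅=∅
  n12('dbb'): parent n11 fail=2; on 'b' 2→0 → fail=2;  out {3}∪∅={3}
  n14('cdb'): parent n13 fail=10; on 'b' 10 → fail=11;  out {4}∪{5}={4,5}
  n8('acad'): parent n7 fail=5; on 'd' 5→0 → fail=10;  out ∅∪∅=∅
  n9('acadb'): parent n8 fail=10; on 'b' 10 → fail=11;  out {2}∪{5}={2,5}

Text stream:
i=0 'b': node 0→2
i=1 'd': node 2→10 ·f
i=2 'd': node 10→10 ·f
i=3 'd': node 10→10 ·f
i=4 'b': node 10→11  emit P5@[3:4]
i=5 'b': node 11→12  emit P3@[3:5]
i=6 'c': node 12→1 ·f  emit P0@[6:6]
i=7 'd': node 1→13
i=8 'b': node 13→14  emit P4@[6:8],P5@[7:8]
i=9 'c': node 14→1 ·f  emit P0@[9:9]
i=10 'b': node 1→2 ·f
i=11 'a': node 2→3
i=12 'd': node 3→10 ·f
i=13 'b': node 10→11  emit P5@[12:13]
i=14 'b': node 11→12  emit P3@[12:14]
i=15 'b': node 12→2 ·f
i=16 'a': node 2→3
i=17 'c': node 3→4  emit P0@[17:17],P1@[15:17]
i=18 'c': node 4→1 ·f  emit P0@[18:18]
i=19 'd': node 1→13
i=20 'b': node 13→14  emit P4@[18:20],P5@[19:20]
i=21 'a': node 14→3 ·f
i=22 'c': node 3→4  emit P0@[22:22],P1@[20:22]
i=23 'a': node 4→7 ·f
i=24 'd': node 7→8
i=25 'b': node 8→9  emit P2@[21:25],P5@[24:25]
i=26 'b': node 9→12 ·f  emit P3@[24:26]
i=27 'a': node 12→3 ·f
i=28 'c': node 3→4  emit P0@[28:28],P1@[26:28]
i=29 'b': node 4→2 ·f
i=30 'b': node 2→2 ·f
i=31 'b': node 2→2 ·f
i=32 'd': node 2→10 ·f
i=33 'd': node 10→10 ·f
i=34 'c': node 10→1 ·f  emit P0@[34:34]
i=35 'd': node 1→13
i=36 'b': node 13→14  emit P4@[34:36],P5@[35:36]
i=37 'a': node 14→3 ·f
i=38 'd': node 3→10 ·f
i=39 'a': node 10→5 ·f
i=40 'a': node 5→5 ·f
i=41 'd': node 5→10 ·f
i=42 'b': node 10→11  emit P5@[41:42]
i=43 'b': node 11→12  emit P3@[41:43]
i=44 'a': node 12→3 ·f
i=45 'c': node 3→4  emit P0@[45:45],P1@[43:45]
i=46 'c': node 4→1 ·f  emit P0@[46:46]
i=47 'a': node 1→5 ·f
i=48 'c': node 5→6  emit P0@[48:48]
i=49 'c': node 6→1 ·f  emit P0@[49:49]
i=50 'd': node 1→13
i=51 'd': node 13→10 ·f
i=52 'b': node 10→11  emit P5@[51:52]
i=53 'c': node 11→1 ·f  emit P0@[53:53]
i=54 'c': node 1→1 ·f  emit P0@[54:54]
i=55 'd': node 1→13
i=56 'b': node 13→14  emit P4@[54:56],P5@[55:56]
i=57 'd': node 14→10 ·f

Result: [[4,5],[5,3],[6,0],[8,4],[8,5],[9,0],[13,5],[14,3],[17,0],[17,1],[18,0],[20,4],[20,5],[22,0],[22,1],[25,2],[25,5],[26,3],[28,0],[28,1],[34,0],[36,4],[36,5],[42,5],[43,3],[45,0],[45,1],[46,0],[48,0],[49,0],[52,5],[53,0],[54,0],[56,4],[56,5]]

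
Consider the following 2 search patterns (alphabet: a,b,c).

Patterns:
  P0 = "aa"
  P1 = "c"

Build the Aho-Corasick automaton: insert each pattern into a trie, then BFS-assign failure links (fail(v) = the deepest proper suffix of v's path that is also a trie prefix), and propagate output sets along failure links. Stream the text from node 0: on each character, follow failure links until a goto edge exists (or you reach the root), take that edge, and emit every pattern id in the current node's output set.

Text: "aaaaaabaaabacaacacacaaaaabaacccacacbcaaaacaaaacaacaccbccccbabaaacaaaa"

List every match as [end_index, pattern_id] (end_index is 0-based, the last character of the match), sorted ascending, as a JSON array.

Construct AC machine:
Trie (insert patterns):
  0='ε' goto a→1 c→3
  1='a' goto a→2
  2='aa' goto ·  ←P0
  3='c' goto ·  ←P1

Failure links (BFS by depth):
  fail(1) 'a': from fail(0)=0 chase 'a': 0 ⇒ 0;  out=∅∪out(0)=∅
  fail(3) 'c': from fail(0)=0 chase 'c': 0 ⇒ 0;  out={1}∪out(0)={1}
  fail(2) 'aa': from fail(1)=0 chase 'a': 0 ⇒ 1;  out={0}∪out(1)={0}

Run:
pos 0 'a': at 1
pos 1 'a': at 2  → match P0@[0:1]
pos 2 'a': at 2 ·f  → match P0@[1:2]
pos 3 'a': at 2 ·f  → match P0@[2:3]
pos 4 'a': at 2 ·f  → match P0@[3:4]
pos 5 'a': at 2 ·f  → match P0@[4:5]
pos 6 'b': at 0 ·f
pos 7 'a': at 1
pos 8 'a': at 2  → match P0@[7:8]
pos 9 'a': at 2 ·f  → match P0@[8:9]
pos 10 'b': at 0 ·f
pos 11 'a': at 1
pos 12 'c': at 3 ·f  → match P1@[12:12]
pos 13 'a': at 1 ·f
pos 14 'a': at 2  → match P0@[13:14]
pos 15 'c': at 3 ·f  → match P1@[15:15]
pos 16 'a': at 1 ·f
pos 17 'c': at 3 ·f  → match P1@[17:17]
pos 18 'a': at 1 ·f
pos 19 'c': at 3 ·f  → match P1@[19:19]
pos 20 'a': at 1 ·f
pos 21 'a': at 2  → match P0@[20:21]
pos 22 'a': at 2 ·f  → match P0@[21:22]
pos 23 'a': at 2 ·f  → match P0@[22:23]
pos 24 'a': at 2 ·f  → match P0@[23:24]
pos 25 'b': at 0 ·f
pos 26 'a': at 1
pos 27 'a': at 2  → match P0@[26:27]
pos 28 'c': at 3 ·f  → match P1@[28:28]
pos 29 'c': at 3 ·f  → match P1@[29:29]
pos 30 'c': at 3 ·f  → match P1@[30:30]
pos 31 'a': at 1 ·f
pos 32 'c': at 3 ·f  → match P1@[32:32]
pos 33 'a': at 1 ·f
pos 34 'c': at 3 ·f  → match P1@[34:34]
pos 35 'b': at 0 ·f
pos 36 'c': at 3  → match P1@[36:36]
pos 37 'a': at 1 ·f
pos 38 'a': at 2  → match P0@[37:38]
pos 39 'a': at 2 ·f  → match P0@[38:39]
pos 40 'a': at 2 ·f  → match P0@[39:40]
pos 41 'c': at 3 ·f  → match P1@[41:41]
pos 42 'a': at 1 ·f
pos 43 'a': at 2  → match P0@[42:43]
pos 44 'a': at 2 ·f  → match P0@[43:44]
pos 45 'a': at 2 ·f  → match P0@[44:45]
pos 46 'c': at 3 ·f  → match P1@[46:46]
pos 47 'a': at 1 ·f
pos 48 'a': at 2  → match P0@[47:48]
pos 49 'c': at 3 ·f  → match P1@[49:49]
pos 50 'a': at 1 ·f
pos 51 'c': at 3 ·f  → match P1@[51:51]
pos 52 'c': at 3 ·f  → match P1@[52:52]
pos 53 'b': at 0 ·f
pos 54 'c': at 3  → match P1@[54:54]
pos 55 'c': at 3 ·f  → match P1@[55:55]
pos 56 'c': at 3 ·f  → match P1@[56:56]
pos 57 'c': at 3 ·f  → match P1@[57:57]
pos 58 'b': at 0 ·f
pos 59 'a': at 1
pos 60 'b': at 0 ·f
pos 61 'a': at 1
pos 62 'a': at 2  → match P0@[61:62]
pos 63 'a': at 2 ·f  → match P0@[62:63]
pos 64 'c': at 3 ·f  → match P1@[64:64]
pos 65 'a': at 1 ·f
pos 66 'a': at 2  → match P0@[65:66]
pos 67 'a': at 2 ·f  → match P0@[66:67]
pos 68 'a': at 2 ·f  → match P0@[67:68]

Matches: [[1,0],[2,0],[3,0],[4,0],[5,0],[8,0],[9,0],[12,1],[14,0],[15,1],[17,1],[19,1],[21,0],[22,0],[23,0],[24,0],[27,0],[28,1],[29,1],[30,1],[32,1],[34,1],[36,1],[38,0],[39,0],[40,0],[41,1],[43,0],[44,0],[45,0],[46,1],[48,0],[49,1],[51,1],[52,1],[54,1],[55,1],[56,1],[57,1],[62,0],[63,0],[64,1],[66,0],[67,0],[68,0]]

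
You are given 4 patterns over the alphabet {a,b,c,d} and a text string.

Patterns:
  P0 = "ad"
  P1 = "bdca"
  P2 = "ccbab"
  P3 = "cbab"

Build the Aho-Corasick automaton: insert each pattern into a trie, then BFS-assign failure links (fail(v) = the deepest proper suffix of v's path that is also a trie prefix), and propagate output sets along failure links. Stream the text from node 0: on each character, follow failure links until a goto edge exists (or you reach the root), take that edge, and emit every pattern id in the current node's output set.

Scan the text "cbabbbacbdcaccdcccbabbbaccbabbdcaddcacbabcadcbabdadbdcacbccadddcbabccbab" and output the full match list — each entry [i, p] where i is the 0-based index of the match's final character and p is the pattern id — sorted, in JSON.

Construct AC machine:
Trie nodes:
  n0 'ε': a→1 b→3 c→7
  n1 'a': d→2
  n2 'ad': ·  ←P0
  n3 'b': d→4
  n4 'bd': c→5
  n5 'bdc': a→6
  n6 'bdca': ·  ←P1
  n7 'c': b→12 c→8
  n8 'cc': b→9
  n9 'ccb': a→10
  n10 'ccba': b→11
  n11 'ccbab': ·  ←P2
  n12 'cb': a→13
  n13 'cba': b→14
  n14 'cbab': ·  ←P3

Failure links (BFS by depth):
  n1('a'): parent n0 fail=0; on 'a' 0 → fail=0;  out ∅∪∅=∅
  n3('b'): parent n0 fail=0; on 'b' 0 → fail=0;  out ∅∪∅=∅
  n7('c'): parent n0 fail=0; on 'c' 0 → fail=0;  out ∅∪∅=∅
  n2('ad'): parent n1 fail=0; on 'd' 0 → fail=0;  out {0}∪∅={0}
  n4('bd'): parent n3 fail=0; on 'd' 0 → fail=0;  out ∅∪∅=∅
  n8('cc'): parent n7 fail=0; on 'c' 0 → fail=7;  out ∅∪∅=∅
  n12('cb'): parent n7 fail=0; on 'b' 0 → fail=3;  out ∅∪∅=∅
  n5('bdc'): parent n4 fail=0; on 'c' 0 → fail=7;  out ∅∪∅=∅
  n9('ccb'): parent n8 fail=7; on 'b' 7 → fail=12;  out ∅∪∅=∅
  n13('cba'): parent n12 fail=3; on 'a' 3→0 → fail=1;  out ∅∪∅=∅
  n6('bdca'): parent n5 fail=7; on 'a' 7→0 → fail=1;  out {1}∪∅={1}
  n10('ccba'): parent n9 fail=12; on 'a' 12 → fail=13;  out ∅∪∅=∅
  n14('cbab'): parent n13 fail=1; on 'b' 1→0 → fail=3;  out {3}∪∅={3}
  n11('ccbab'): parent n10 fail=13; on 'b' 13 → fail=14;  out {2}∪{3}={2,3}

Text stream:
i=0 'c': node 0→7
i=1 'b': node 7→12
i=2 'a': node 12→13
i=3 'b': node 13→14  → match P3@[0:3]
i=4 'b': node 14→3 (fail-walked)
i=5 'b': node 3→3 (fail-walked)
i=6 'a': node 3→1 (fail-walked)
i=7 'c': node 1→7 (fail-walked)
i=8 'b': node 7→12
i=9 'd': node 12→4 (fail-walked)
i=10 'c': node 4→5
i=11 'a': node 5→6  → match P1@[8:11]
i=12 'c': node 6→7 (fail-walked)
i=13 'c': node 7→8
i=14 'd': node 8→0 (fail-walked)
i=15 'c': node 0→7
i=16 'c': node 7→8
i=17 'c': node 8→8 (fail-walked)
i=18 'b': node 8→9
i=19 'a': node 9→10
i=20 'b': node 10→11  → match P2@[16:20],P3@[17:20]
i=21 'b': node 11→3 (fail-walked)
i=22 'b': node 3→3 (fail-walked)
i=23 'a': node 3→1 (fail-walked)
i=24 'c': node 1→7 (fail-walked)
i=25 'c': node 7→8
i=26 'b': node 8→9
i=27 'a': node 9→10
i=28 'b': node 10→11  → match P2@[24:28],P3@[25:28]
i=29 'b': node 11→3 (fail-walked)
i=30 'd': node 3→4
i=31 'c': node 4→5
i=32 'a': node 5→6  → match P1@[29:32]
i=33 'd': node 6→2 (fail-walked)  → match P0@[32:33]
i=34 'd': node 2→0 (fail-walked)
i=35 'c': node 0→7
i=36 'a': node 7→1 (fail-walked)
i=37 'c': node 1→7 (fail-walked)
i=38 'b': node 7→12
i=39 'a': node 12→13
i=40 'b': node 13→14  → match P3@[37:40]
i=41 'c': node 14→7 (fail-walked)
i=42 'a': node 7→1 (fail-walked)
i=43 'd': node 1→2  → match P0@[42:43]
i=44 'c': node 2→7 (fail-walked)
i=45 'b': node 7→12
i=46 'a': node 12→13
i=47 'b': node 13→14  → match P3@[44:47]
i=48 'd': node 14→4 (fail-walked)
i=49 'a': node 4→1 (fail-walked)
i=50 'd': node 1→2  → match P0@[49:50]
i=51 'b': node 2→3 (fail-walked)
i=52 'd': node 3→4
i=53 'c': node 4→5
i=54 'a': node 5→6  → match P1@[51:54]
i=55 'c': node 6→7 (fail-walked)
i=56 'b': node 7→12
i=57 'c': node 12→7 (fail-walked)
i=58 'c': node 7→8
i=59 'a': node 8→1 (fail-walked)
i=60 'd': node 1→2  → match P0@[59:60]
i=61 'd': node 2→0 (fail-walked)
i=62 'd': node 0→0
i=63 'c': node 0→7
i=64 'b': node 7→12
i=65 'a': node 12→13
i=66 'b': node 13→14  → match P3@[63:66]
i=67 'c': node 14→7 (fail-walked)
i=68 'c': node 7→8
i=69 'b': node 8→9
i=70 'a': node 9→10
i=71 'b': node 10→11  → match P2@[67:71],P3@[68:71]

Matches: [[3,3],[11,1],[20,2],[20,3],[28,2],[28,3],[32,1],[33,0],[40,3],[43,0],[47,3],[50,0],[54,1],[60,0],[66,3],[71,2],[71,3]]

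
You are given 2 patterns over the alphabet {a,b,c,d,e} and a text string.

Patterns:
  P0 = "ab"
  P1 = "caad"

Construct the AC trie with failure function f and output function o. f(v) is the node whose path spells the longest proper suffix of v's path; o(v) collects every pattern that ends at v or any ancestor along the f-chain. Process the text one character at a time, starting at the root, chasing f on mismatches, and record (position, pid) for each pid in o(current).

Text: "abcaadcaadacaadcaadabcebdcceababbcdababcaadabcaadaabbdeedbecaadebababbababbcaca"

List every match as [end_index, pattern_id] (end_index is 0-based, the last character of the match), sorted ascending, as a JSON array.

Build automaton:
Trie (insert patterns):
  0='ε' goto a→1 c→3
  1='a' goto b→2
  2='ab' goto ·  ←P0
  3='c' goto a→4
  4='ca' goto a→5
  5='caa' goto d→6
  6='caad' goto ·  ←P1

Failure links (BFS by depth):
  fail(1) 'a': from fail(0)=0 chase 'a': 0 ⇒ 0;  out=∅∪out(0)=∅
  fail(3) 'c': from fail(0)=0 chase 'c': 0 ⇒ 0;  out=∅∪out(0)=∅
  fail(2) 'ab': from fail(1)=0 chase 'b': 0 ⇒ 0;  out={0}∪out(0)={0}
  fail(4) 'ca': from fail(3)=0 chase 'a': 0 ⇒ 1;  out=∅∪out(1)=∅
  fail(5) 'caa': from fail(4)=1 chase 'a': 1→0 ⇒ 1;  out=∅∪out(1)=∅
  fail(6) 'caad': from fail(5)=1 chase 'd': 1→0 ⇒ 0;  out={1}∪out(0)={1}

Text stream:
[0] read 'a'  n0⇒n1
[1] read 'b'  n1⇒n2  emit P0@[0:1]
[2] read 'c'  n2⇒n3 ·f
[3] read 'a'  n3⇒n4
[4] read 'a'  n4⇒n5
[5] read 'd'  n5⇒n6  emit P1@[2:5]
[6] read 'c'  n6⇒n3 ·f
[7] read 'a'  n3⇒n4
[8] read 'a'  n4⇒n5
[9] read 'd'  n5⇒n6  emit P1@[6:9]
[10] read 'a'  n6⇒n1 ·f
[11] read 'c'  n1⇒n3 ·f
[12] read 'a'  n3⇒n4
[13] read 'a'  n4⇒n5
[14] read 'd'  n5⇒n6  emit P1@[11:14]
[15] read 'c'  n6⇒n3 ·f
[16] read 'a'  n3⇒n4
[17] read 'a'  n4⇒n5
[18] read 'd'  n5⇒n6  emit P1@[15:18]
[19] read 'a'  n6⇒n1 ·f
[20] read 'b'  n1⇒n2  emit P0@[19:20]
[21] read 'c'  n2⇒n3 ·f
[22] read 'e'  n3⇒n0 ·f
[23] read 'b'  n0⇒n0
[24] read 'd'  n0⇒n0
[25] read 'c'  n0⇒n3
[26] read 'c'  n3⇒n3 ·f
[27] read 'e'  n3⇒n0 ·f
[28] read 'a'  n0⇒n1
[29] read 'b'  n1⇒n2  emit P0@[28:29]
[30] read 'a'  n2⇒n1 ·f
[31] read 'b'  n1⇒n2  emit P0@[30:31]
[32] read 'b'  n2⇒n0 ·f
[33] read 'c'  n0⇒n3
[34] read 'd'  n3⇒n0 ·f
[35] read 'a'  n0⇒n1
[36] read 'b'  n1⇒n2  emit P0@[35:36]
[37] read 'a'  n2⇒n1 ·f
[38] read 'b'  n1⇒n2  emit P0@[37:38]
[39] read 'c'  n2⇒n3 ·f
[40] read 'a'  n3⇒n4
[41] read 'a'  n4⇒n5
[42] read 'd'  n5⇒n6  emit P1@[39:42]
[43] read 'a'  n6⇒n1 ·f
[44] read 'b'  n1⇒n2  emit P0@[43:44]
[45] read 'c'  n2⇒n3 ·f
[46] read 'a'  n3⇒n4
[47] read 'a'  n4⇒n5
[48] read 'd'  n5⇒n6  emit P1@[45:48]
[49] read 'a'  n6⇒n1 ·f
[50] read 'a'  n1⇒n1 ·f
[51] read 'b'  n1⇒n2  emit P0@[50:51]
[52] read 'b'  n2⇒n0 ·f
[53] read 'd'  n0⇒n0
[54] read 'e'  n0⇒n0
[55] read 'e'  n0⇒n0
[56] read 'd'  n0⇒n0
[57] read 'b'  n0⇒n0
[58] read 'e'  n0⇒n0
[59] read 'c'  n0⇒n3
[60] read 'a'  n3⇒n4
[61] read 'a'  n4⇒n5
[62] read 'd'  n5⇒n6  emit P1@[59:62]
[63] read 'e'  n6⇒n0 ·f
[64] read 'b'  n0⇒n0
[65] read 'a'  n0⇒n1
[66] read 'b'  n1⇒n2  emit P0@[65:66]
[67] read 'a'  n2⇒n1 ·f
[68] read 'b'  n1⇒n2  emit P0@[67:68]
[69] read 'b'  n2⇒n0 ·f
[70] read 'a'  n0⇒n1
[71] read 'b'  n1⇒n2  emit P0@[70:71]
[72] read 'a'  n2⇒n1 ·f
[73] read 'b'  n1⇒n2  emit P0@[72:73]
[74] read 'b'  n2⇒n0 ·f
[75] read 'c'  n0⇒n3
[76] read 'a'  n3⇒n4
[77] read 'c'  n4⇒n3 ·f
[78] read 'a'  n3⇒n4

All matches (sorted): [[1,0],[5,1],[9,1],[14,1],[18,1],[20,0],[29,0],[31,0],[36,0],[38,0],[42,1],[44,0],[48,1],[51,0],[62,1],[66,0],[68,0],[71,0],[73,0]]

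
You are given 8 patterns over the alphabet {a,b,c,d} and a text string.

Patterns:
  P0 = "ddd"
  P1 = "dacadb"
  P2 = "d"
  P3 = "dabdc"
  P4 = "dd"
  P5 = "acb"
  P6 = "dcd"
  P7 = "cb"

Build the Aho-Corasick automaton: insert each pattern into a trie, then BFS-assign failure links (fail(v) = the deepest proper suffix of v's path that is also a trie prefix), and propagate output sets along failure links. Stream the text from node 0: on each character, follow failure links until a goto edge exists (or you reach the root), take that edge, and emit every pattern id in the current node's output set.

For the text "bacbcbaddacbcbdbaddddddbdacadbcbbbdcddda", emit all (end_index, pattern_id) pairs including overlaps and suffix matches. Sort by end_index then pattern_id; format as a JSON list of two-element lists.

Build automaton:
Trie (insert patterns):
  0='ε' goto a→12 c→17 d→1
  1='d' goto a→4 c→15 d→2  ←P2
  2='dd' goto d→3  ←P4
  3='ddd' goto ·  ←P0
  4='da' goto b→9 c→5
  5='dac' goto a→6
  6='daca' goto d→7
  7='dacad' goto b→8
  8='dacadb' goto ·  ←P1
  9='dab' goto d→10
  10='dabd' goto c→11
  11='dabdc' goto ·  ←P3
  12='a' goto c→13
  13='ac' goto b→14
  14='acb' goto ·  ←P5
  15='dc' goto d→16
  16='dcd' goto ·  ←P6
  17='c' goto b→18
  18='cb' goto ·  ←P7

Failure links (BFS by depth):
  fail(1) 'd': from fail(0)=0 chase 'd': 0 ⇒ 0;  out={2}∪out(0)={2}
  fail(12) 'a': from fail(0)=0 chase 'a': 0 ⇒ 0;  out=∅∪out(0)=∅
  fail(17) 'c': from fail(0)=0 chase 'c': 0 ⇒ 0;  out=∅∪out(0)=∅
  fail(2) 'dd': from fail(1)=0 chase 'd': 0 ⇒ 1;  out={4}∪out(1)={2,4}
  fail(4) 'da': from fail(1)=0 chase 'a': 0 ⇒ 12;  out=∅∪out(12)=∅
  fail(13) 'ac': from fail(12)=0 chase 'c': 0 ⇒ 17;  out=∅∪out(17)=∅
  fail(15) 'dc': from fail(1)=0 chase 'c': 0 ⇒ 17;  out=∅∪out(17)=∅
  fail(18) 'cb': from fail(17)=0 chase 'b': 0 ⇒ 0;  out={7}∪out(0)={7}
  fail(3) 'ddd': from fail(2)=1 chase 'd': 1 ⇒ 2;  out={0}∪out(2)={0,2,4}
  fail(5) 'dac': from fail(4)=12 chase 'c': 12 ⇒ 13;  out=∅∪out(13)=∅
  fail(9) 'dab': from fail(4)=12 chase 'b': 12→0 ⇒ 0;  out=∅∪out(0)=∅
  fail(14) 'acb': from fail(13)=17 chase 'b': 17 ⇒ 18;  out={5}∪out(18)={5,7}
  fail(16) 'dcd': from fail(15)=17 chase 'd': 17→0 ⇒ 1;  out={6}∪out(1)={2,6}
  fail(6) 'daca': from fail(5)=13 chase 'a': 13→17→0 ⇒ 12;  out=∅∪out(12)=∅
  fail(10) 'dabd': from fail(9)=0 chase 'd': 0 ⇒ 1;  out=∅∪out(1)={2}
  fail(7) 'dacad': from fail(6)=12 chase 'd': 12→0 ⇒ 1;  out=∅∪out(1)={2}
  fail(11) 'dabdc': from fail(10)=1 chase 'c': 1 ⇒ 15;  out={3}∪out(15)={3}
  fail(8) 'dacadb': from fail(7)=1 chase 'b': 1→0 ⇒ 0;  out={1}∪out(0)={1}

Scan:
pos 0 'b': at 0
pos 1 'a': at 12
pos 2 'c': at 13
pos 3 'b': at 14  emit P5@[1:3],P7@[2:3]
pos 4 'c': at 17 (via fail)
pos 5 'b': at 18  emit P7@[4:5]
pos 6 'a': at 12 (via fail)
pos 7 'd': at 1 (via fail)  emit P2@[7:7]
pos 8 'd': at 2  emit P2@[8:8],P4@[7:8]
pos 9 'a': at 4 (via fail)
pos 10 'c': at 5
pos 11 'b': at 14 (via fail)  emit P5@[9:11],P7@[10:11]
pos 12 'c': at 17 (via fail)
pos 13 'b': at 18  emit P7@[12:13]
pos 14 'd': at 1 (via fail)  emit P2@[14:14]
pos 15 'b': at 0 (via fail)
pos 16 'a': at 12
pos 17 'd': at 1 (via fail)  emit P2@[17:17]
pos 18 'd': at 2  emit P2@[18:18],P4@[17:18]
pos 19 'd': at 3  emit P0@[17:19],P2@[19:19],P4@[18:19]
pos 20 'd': at 3 (via fail)  emit P0@[18:20],P2@[20:20],P4@[19:20]
pos 21 'd': at 3 (via fail)  emit P0@[19:21],P2@[21:21],P4@[20:21]
pos 22 'd': at 3 (via fail)  emit P0@[20:22],P2@[22:22],P4@[21:22]
pos 23 'b': at 0 (via fail)
pos 24 'd': at 1  emit P2@[24:24]
pos 25 'a': at 4
pos 26 'c': at 5
pos 27 'a': at 6
pos 28 'd': at 7  emit P2@[28:28]
pos 29 'b': at 8  emit P1@[24:29]
pos 30 'c': at 17 (via fail)
pos 31 'b': at 18  emit P7@[30:31]
pos 32 'b': at 0 (via fail)
pos 33 'b': at 0
pos 34 'd': at 1  emit P2@[34:34]
pos 35 'c': at 15
pos 36 'd': at 16  emit P2@[36:36],P6@[34:36]
pos 37 'd': at 2 (via fail)  emit P2@[37:37],P4@[36:37]
pos 38 'd': at 3  emit P0@[36:38],P2@[38:38],P4@[37:38]
pos 39 'a': at 4 (via fail)

Result: [[3,5],[3,7],[5,7],[7,2],[8,2],[8,4],[11,5],[11,7],[13,7],[14,2],[17,2],[18,2],[18,4],[19,0],[19,2],[19,4],[20,0],[20,2],[20,4],[21,0],[21,2],[21,4],[22,0],[22,2],[22,4],[24,2],[28,2],[29,1],[31,7],[34,2],[36,2],[36,6],[37,2],[37,4],[38,0],[38,2],[38,4]]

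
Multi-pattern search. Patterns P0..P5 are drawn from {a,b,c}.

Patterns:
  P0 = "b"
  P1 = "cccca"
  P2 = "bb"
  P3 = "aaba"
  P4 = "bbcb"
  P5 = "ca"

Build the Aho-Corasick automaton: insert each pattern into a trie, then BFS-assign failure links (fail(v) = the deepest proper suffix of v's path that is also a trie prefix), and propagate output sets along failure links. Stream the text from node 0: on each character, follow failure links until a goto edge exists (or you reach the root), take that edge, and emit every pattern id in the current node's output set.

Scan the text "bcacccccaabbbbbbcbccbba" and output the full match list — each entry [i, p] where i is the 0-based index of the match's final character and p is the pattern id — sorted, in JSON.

Build automaton:
Trie (insert patterns):
  n0 'ε': a→8 b→1 c→2
  n1 'b': b→7  [P0 ends]
  n2 'c': a→14 c→3
  n3 'cc': c→4
  n4 'ccc': c→5
  n5 'cccc': a→6
  n6 'cccca': ·  [P1 ends]
  n7 'bb': c→12  [P2 ends]
  n8 'a': a→9
  n9 'aa': b→10
  n10 'aab': a→11
  n11 'aaba': ·  [P3 ends]
  n12 'bbc': b→13
  n13 'bbcb': ·  [P4 ends]
  n14 'ca': ·  [P5 ends]

BFS fail/out derivation:
  fail(1) 'b': from fail(0)=0 chase 'b': 0 ⇒ 0;  out={0}∪out(0)={0}
  fail(2) 'c': from fail(0)=0 chase 'c': 0 ⇒ 0;  out=∅∪out(0)=∅
  fail(8) 'a': from fail(0)=0 chase 'a': 0 ⇒ 0;  out=∅∪out(0)=∅
  fail(3) 'cc': from fail(2)=0 chase 'c': 0 ⇒ 2;  out=∅∪out(2)=∅
  fail(7) 'bb': from fail(1)=0 chase 'b': 0 ⇒ 1;  out={2}∪out(1)={0,2}
  fail(9) 'aa': from fail(8)=0 chase 'a': 0 ⇒ 8;  out=∅∪out(8)=∅
  fail(14) 'ca': from fail(2)=0 chase 'a': 0 ⇒ 8;  out={5}∪out(8)={5}
  fail(4) 'ccc': from fail(3)=2 chase 'c': 2 ⇒ 3;  out=∅∪out(3)=∅
  fail(10) 'aab': from fail(9)=8 chase 'b': 8→0 ⇒ 1;  out=∅∪out(1)={0}
  fail(12) 'bbc': from fail(7)=1 chase 'c': 1→0 ⇒ 2;  out=∅∪out(2)=∅
  fail(5) 'cccc': from fail(4)=3 chase 'c': 3 ⇒ 4;  out=∅∪out(4)=∅
  fail(11) 'aaba': from fail(10)=1 chase 'a': 1→0 ⇒ 8;  out={3}∪out(8)={3}
  fail(13) 'bbcb': from fail(12)=2 chase 'b': 2→0 ⇒ 1;  out={4}∪out(1)={0,4}
  fail(6) 'cccca': from fail(5)=4 chase 'a': 4→3→2 ⇒ 14;  out={1}∪out(14)={1,5}

Text stream:
pos 0 'b': at 1  → match P0@[0:0]
pos 1 'c': at 2 ·f
pos 2 'a': at 14  → match P5@[1:2]
pos 3 'c': at 2 ·f
pos 4 'c': at 3
pos 5 'c': at 4
pos 6 'c': at 5
pos 7 'c': at 5 ·f
pos 8 'a': at 6  → match P1@[4:8],P5@[7:8]
pos 9 'a': at 9 ·f
pos 10 'b': at 10  → match P0@[10:10]
pos 11 'b': at 7 ·f  → match P0@[11:11],P2@[10:11]
pos 12 'b': at 7 ·f  → match P0@[12:12],P2@[11:12]
pos 13 'b': at 7 ·f  → match P0@[13:13],P2@[12:13]
pos 14 'b': at 7 ·f  → match P0@[14:14],P2@[13:14]
pos 15 'b': at 7 ·f  → match P0@[15:15],P2@[14:15]
pos 16 'c': at 12
pos 17 'b': at 13  → match P0@[17:17],P4@[14:17]
pos 18 'c': at 2 ·f
pos 19 'c': at 3
pos 20 'b': at 1 ·f  → match P0@[20:20]
pos 21 'b': at 7  → match P0@[21:21],P2@[20:21]
pos 22 'a': at 8 ·f

Result: [[0,0],[2,5],[8,1],[8,5],[10,0],[11,0],[11,2],[12,0],[12,2],[13,0],[13,2],[14,0],[14,2],[15,0],[15,2],[17,0],[17,4],[20,0],[21,0],[21,2]]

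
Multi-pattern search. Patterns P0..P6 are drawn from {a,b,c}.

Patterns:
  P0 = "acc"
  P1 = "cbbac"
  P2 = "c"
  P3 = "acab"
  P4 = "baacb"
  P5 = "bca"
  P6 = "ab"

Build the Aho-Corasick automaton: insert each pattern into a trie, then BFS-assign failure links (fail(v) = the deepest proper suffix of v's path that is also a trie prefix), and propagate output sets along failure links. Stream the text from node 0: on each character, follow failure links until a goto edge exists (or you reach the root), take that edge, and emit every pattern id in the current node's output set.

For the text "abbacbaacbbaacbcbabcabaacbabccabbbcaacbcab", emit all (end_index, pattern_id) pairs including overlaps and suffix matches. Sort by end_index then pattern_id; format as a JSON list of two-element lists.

Build automaton:
Trie (insert patterns):
  n0 'ε': a→1 b→11 c→4
  n1 'a': b→18 c→2
  n2 'ac': a→9 c→3
  n3 'acc': ·  ←P0
  n4 'c': b→5  ←P2
  n5 'cb': b→6
  n6 'cbb': a→7
  n7 'cbba': c→8
  n8 'cbbac': ·  ←P1
  n9 'aca': b→10
  n10 'acab': ·  ←P3
  n11 'b': a→12 c→16
  n12 'ba': a→13
  n13 'baa': c→14
  n14 'baac': b→15
  n15 'baacb': ·  ←P4
  n16 'bc': a→17
  n17 'bca': ·  ←P5
  n18 'ab': ·  ←P6

BFS fail/out derivation:
  n1('a'): parent n0 fail=0; on 'a' 0 → fail=0;  out ∅∪∅=∅
  n4('c'): parent n0 fail=0; on 'c' 0 → fail=0;  out {2}∪∅={2}
  n11('b'): parent n0 fail=0; on 'b' 0 → fail=0;  out ∅∪∅=∅
  n2('ac'): parent n1 fail=0; on 'c' 0 → fail=4;  out ∅∪{2}={2}
  n5('cb'): parent n4 fail=0; on 'b' 0 → fail=11;  out ∅∪∅=∅
  n12('ba'): parent n11 fail=0; on 'a' 0 → fail=1;  out ∅∪∅=∅
  n16('bc'): parent n11 fail=0; on 'c' 0 → fail=4;  out ∅∪{2}={2}
  n18('ab'): parent n1 fail=0; on 'b' 0 → fail=11;  out {6}∪∅={6}
  n3('acc'): parent n2 fail=4; on 'c' 4→0 → fail=4;  out {0}∪{2}={0,2}
  n6('cbb'): parent n5 fail=11; on 'b' 11→0 → fail=11;  out ∅∪∅=∅
  n9('aca'): parent n2 fail=4; on 'a' 4→0 → fail=1;  out ∅∪∅=∅
  n13('baa'): parent n12 fail=1; on 'a' 1→0 → fail=1;  out ∅∪∅=∅
  n17('bca'): parent n16 fail=4; on 'a' 4→0 → fail=1;  out {5}∪∅={5}
  n7('cbba'): parent n6 fail=11; on 'a' 11 → fail=12;  out ∅∪∅=∅
  n10('acab'): parent n9 fail=1; on 'b' 1 → fail=18;  out {3}∪{6}={3,6}
  n14('baac'): parent n13 fail=1; on 'c' 1 → fail=2;  out ∅∪{2}={2}
  n8('cbbac'): parent n7 fail=12; on 'c' 12→1 → fail=2;  out {1}∪{2}={1,2}
  n15('baacb'): parent n14 fail=2; on 'b' 2→4 → fail=5;  out {4}∪∅={4}

Text stream:
[0] read 'a'  n0⇒n1
[1] read 'b'  n1⇒n18  → match P6@[0:1]
[2] read 'b'  n18⇒n11 (fail-walked)
[3] read 'a'  n11⇒n12
[4] read 'c'  n12⇒n2 (fail-walked)  → match P2@[4:4]
[5] read 'b'  n2⇒n5 (fail-walked)
[6] read 'a'  n5⇒n12 (fail-walked)
[7] read 'a'  n12⇒n13
[8] read 'c'  n13⇒n14  → match P2@[8:8]
[9] read 'b'  n14⇒n15  → match P4@[5:9]
[10] read 'b'  n15⇒n6 (fail-walked)
[11] read 'a'  n6⇒n7
[12] read 'a'  n7⇒n13 (fail-walked)
[13] read 'c'  n13⇒n14  → match P2@[13:13]
[14] read 'b'  n14⇒n15  → match P4@[10:14]
[15] read 'c'  n15⇒n16 (fail-walked)  → match P2@[15:15]
[16] read 'b'  n16⇒n5 (fail-walked)
[17] read 'a'  n5⇒n12 (fail-walked)
[18] read 'b'  n12⇒n18 (fail-walked)  → match P6@[17:18]
[19] read 'c'  n18⇒n16 (fail-walked)  → match P2@[19:19]
[20] read 'a'  n16⇒n17  → match P5@[18:20]
[21] read 'b'  n17⇒n18 (fail-walked)  → match P6@[20:21]
[22] read 'a'  n18⇒n12 (fail-walked)
[23] read 'a'  n12⇒n13
[24] read 'c'  n13⇒n14  → match P2@[24:24]
[25] read 'b'  n14⇒n15  → match P4@[21:25]
[26] read 'a'  n15⇒n12 (fail-walked)
[27] read 'b'  n12⇒n18 (fail-walked)  → match P6@[26:27]
[28] read 'c'  n18⇒n16 (fail-walked)  → match P2@[28:28]
[29] read 'c'  n16⇒n4 (fail-walked)  → match P2@[29:29]
[30] read 'a'  n4⇒n1 (fail-walked)
[31] read 'b'  n1⇒n18  → match P6@[30:31]
[32] read 'b'  n18⇒n11 (fail-walked)
[33] read 'b'  n11⇒n11 (fail-walked)
[34] read 'c'  n11⇒n16  → match P2@[34:34]
[35] read 'a'  n16⇒n17  → match P5@[33:35]
[36] read 'a'  n17⇒n1 (fail-walked)
[37] read 'c'  n1⇒n2  → match P2@[37:37]
[38] read 'b'  n2⇒n5 (fail-walked)
[39] read 'c'  n5⇒n16 (fail-walked)  → match P2@[39:39]
[40] read 'a'  n16⇒n17  → match P5@[38:40]
[41] read 'b'  n17⇒n18 (fail-walked)  → match P6@[40:41]

All matches (sorted): [[1,6],[4,2],[8,2],[9,4],[13,2],[14,4],[15,2],[18,6],[19,2],[20,5],[21,6],[24,2],[25,4],[27,6],[28,2],[29,2],[31,6],[34,2],[35,5],[37,2],[39,2],[40,5],[41,6]]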